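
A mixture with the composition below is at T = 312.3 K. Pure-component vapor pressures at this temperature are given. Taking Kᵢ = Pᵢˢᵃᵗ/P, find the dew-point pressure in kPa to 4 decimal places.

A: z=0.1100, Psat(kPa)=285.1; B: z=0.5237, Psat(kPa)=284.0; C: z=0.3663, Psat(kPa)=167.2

Pdew = 226.2119 kPa

At the dew point ψ → 1, so Σzᵢ/Kᵢ = 1 with Kᵢ = Pᵢˢᵃᵗ/P ⇒ 1/P = Σzᵢ/Pᵢˢᵃᵗ.
1/P = 0.1100/285.1 + 0.5237/284.0 + 0.3663/167.2 = 0.0044206 ⇒ P = 226.2119 kPa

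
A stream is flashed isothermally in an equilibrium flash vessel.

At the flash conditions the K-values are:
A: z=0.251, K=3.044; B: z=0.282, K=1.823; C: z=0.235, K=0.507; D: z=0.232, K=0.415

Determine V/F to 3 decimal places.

Newton iteration, V/F⁰ = 0.32:
  V/F = 0.320: g = 0.1893, g' = -0.704 → V/F = 0.589
  V/F = 0.589: g = 0.0187, g' = -0.601 → V/F = 0.620
Converged at V/F = 0.620.

V/F = 0.620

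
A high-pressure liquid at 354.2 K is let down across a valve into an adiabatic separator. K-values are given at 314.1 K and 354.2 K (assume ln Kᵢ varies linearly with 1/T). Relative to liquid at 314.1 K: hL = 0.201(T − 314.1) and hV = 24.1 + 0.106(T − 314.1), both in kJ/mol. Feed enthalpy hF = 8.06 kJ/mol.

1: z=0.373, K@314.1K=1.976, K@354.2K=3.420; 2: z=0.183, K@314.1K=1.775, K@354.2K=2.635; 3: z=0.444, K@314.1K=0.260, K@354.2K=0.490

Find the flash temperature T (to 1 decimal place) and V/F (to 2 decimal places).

Adiabatic flash: solve Rachford–Rice at each trial T, then check hF = ψ·hV(T) + (1−ψ)·hL(T).
  T = 314.1 K: K = (1.976, 1.775, 0.260), RR gives ψ = 0.262, H_out = 6.322 kJ/mol
  T = 354.2 K: K = (3.420, 2.635, 0.490), RR gives ψ = 0.880, H_out = 25.925 kJ/mol
  T = 334.1 K: K = (2.641, 2.187, 0.363), RR gives ψ = 0.573, H_out = 16.738 kJ/mol
  T = 324.1 K: K = (2.295, 1.977, 0.309), RR gives ψ = 0.429, H_out = 11.953 kJ/mol
  T = 319.1 K: K = (2.132, 1.875, 0.284), RR gives ψ = 0.351, H_out = 9.293 kJ/mol
  T = 316.6 K: K = (2.053, 1.825, 0.272), RR gives ψ = 0.308, H_out = 7.855 kJ/mol
  T = 317.9 K: K = (2.094, 1.851, 0.278), RR gives ψ = 0.331, H_out = 8.614 kJ/mol
  T = 317.2 K: K = (2.072, 1.837, 0.275), RR gives ψ = 0.319, H_out = 8.208 kJ/mol
Linear interpolation between T = 316.6 (H_out = 7.855) and T = 317.2 (H_out = 8.208) on hF = 8.06 gives T ≈ 316.9 K, at which ψ = 0.31.

T = 316.9 K, V/F = 0.31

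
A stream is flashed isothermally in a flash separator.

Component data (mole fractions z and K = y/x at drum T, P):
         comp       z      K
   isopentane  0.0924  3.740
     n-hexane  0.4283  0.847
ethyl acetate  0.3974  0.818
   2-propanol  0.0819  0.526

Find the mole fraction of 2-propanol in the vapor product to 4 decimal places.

y_2-propanol = 0.0462

Let ψ = V/F and solve Σ zᵢ(Kᵢ−1)/(1+ψ(Kᵢ−1)) = 0.
Check two-phase: ΣzᵢKᵢ = 1.0765 > 1 and Σzᵢ/Kᵢ = 1.1719 > 1, so g(0) = 0.0765 > 0 and g(1) = -0.1719 < 0.
Newton–Raphson from ψ = 0.5:
  ψ = 0.5000: g = -0.09458, g' = -0.1828 → ψ = 0.0000
  ψ = 0.0000: g = 0.07650, g' = -0.7353 → ψ = 0.1040
  ψ = 0.1040: g = 0.01587, g' = -0.4645 → ψ = 0.1382
  ψ = 0.1382: g = 0.00096, g' = -0.4104 → ψ = 0.1405
Converged at ψ = 0.1405.
Compositions from xᵢ = zᵢ/(1+ψ(Kᵢ−1)), yᵢ = Kᵢxᵢ:
  isopentane: x = 0.0667, y = 0.2495
  n-hexane: x = 0.4377, y = 0.3707
  ethyl acetate: x = 0.4078, y = 0.3336
  2-propanol: x = 0.0877, y = 0.0462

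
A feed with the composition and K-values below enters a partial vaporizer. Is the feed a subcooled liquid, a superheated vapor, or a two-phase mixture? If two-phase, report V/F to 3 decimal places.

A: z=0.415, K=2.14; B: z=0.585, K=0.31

two-phase, V/F = 0.088

ΣzᵢKᵢ = 1.069; Σzᵢ/Kᵢ = 2.081.
Both exceed 1, so a two-phase solution exists.
Material balance + equilibrium reduce to Σ zᵢ(Kᵢ−1)/(1+ψ(Kᵢ−1)) = 0.
Binary case is linear: z₁(K₁−1)(1+ψ(K₂−1)) + z₂(K₂−1)(1+ψ(K₁−1)) = 0
⇒ ψ = [z₁(K₁−1)+z₂(K₂−1)] / [−(K₁−1)(K₂−1)] = 0.0695/0.7866 = 0.088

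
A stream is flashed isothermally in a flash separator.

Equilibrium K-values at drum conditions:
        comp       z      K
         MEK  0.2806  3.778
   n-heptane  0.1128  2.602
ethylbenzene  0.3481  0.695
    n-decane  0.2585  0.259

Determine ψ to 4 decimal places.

Material balance + equilibrium reduce to Σ zᵢ(Kᵢ−1)/(1+ψ(Kᵢ−1)) = 0.
Check two-phase: ΣzᵢKᵢ = 1.6625 > 1 and Σzᵢ/Kᵢ = 1.6166 > 1, so g(0) = 0.6625 > 0 and g(1) = -0.6166 < 0.
Newton iteration, ψ⁰ = 0.5:
  ψ = 0.5000: g = -0.00294, g' = -0.8719 → ψ = 0.4966
Converged at ψ = 0.4966.

ψ = 0.4966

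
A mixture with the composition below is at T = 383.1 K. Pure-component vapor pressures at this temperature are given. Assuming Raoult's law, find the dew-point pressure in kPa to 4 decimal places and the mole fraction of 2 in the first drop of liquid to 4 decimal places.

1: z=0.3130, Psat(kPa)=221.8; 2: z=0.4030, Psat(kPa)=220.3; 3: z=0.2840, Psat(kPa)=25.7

At the dew point ψ → 1, so Σzᵢ/Kᵢ = 1 with Kᵢ = Pᵢˢᵃᵗ/P ⇒ 1/P = Σzᵢ/Pᵢˢᵃᵗ.
1/P = 0.3130/221.8 + 0.4030/220.3 + 0.2840/25.7 = 0.0142911 ⇒ P = 69.9737 kPa
xᵢ = zᵢP/Pᵢˢᵃᵗ ⇒ x_2 = 0.4030·69.9737/220.3 = 0.1280

Pdew = 69.9737 kPa, x_2 = 0.1280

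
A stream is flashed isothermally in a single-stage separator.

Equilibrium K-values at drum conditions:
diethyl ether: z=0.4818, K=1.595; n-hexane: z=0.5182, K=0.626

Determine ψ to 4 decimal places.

Material balance + equilibrium reduce to Σ zᵢ(Kᵢ−1)/(1+ψ(Kᵢ−1)) = 0.
Check two-phase: ΣzᵢKᵢ = 1.0929 > 1 and Σzᵢ/Kᵢ = 1.1299 > 1, so g(0) = 0.0929 > 0 and g(1) = -0.1299 < 0.
Binary case is linear: z₁(K₁−1)(1+ψ(K₂−1)) + z₂(K₂−1)(1+ψ(K₁−1)) = 0
⇒ ψ = [z₁(K₁−1)+z₂(K₂−1)] / [−(K₁−1)(K₂−1)] = 0.09286/0.22253 = 0.4173

ψ = 0.4173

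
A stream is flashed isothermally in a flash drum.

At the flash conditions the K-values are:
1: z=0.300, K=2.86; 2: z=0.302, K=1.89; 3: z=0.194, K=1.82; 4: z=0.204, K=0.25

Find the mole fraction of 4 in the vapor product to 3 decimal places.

Material balance + equilibrium reduce to Σ zᵢ(Kᵢ−1)/(1+β(Kᵢ−1)) = 0.
Feasibility: ΣzᵢKᵢ = 1.833, Σzᵢ/Kᵢ = 1.187 — both > 1, two phases present.
Iterate (Newton) starting at β = 0.5:
  β = 0.500: g = 0.3431, g' = -0.753 → β = 0.956
  β = 0.956: g = -0.1053, g' = -1.678 → β = 0.893
  β = 0.893: g = -0.0122, g' = -1.317 → β = 0.884
Converged at β = 0.884.
Compositions from xᵢ = zᵢ/(1+β(Kᵢ−1)), yᵢ = Kᵢxᵢ:
  1: x = 0.113, y = 0.325
  2: x = 0.169, y = 0.319
  3: x = 0.112, y = 0.205
  4: x = 0.605, y = 0.151

y_4 = 0.151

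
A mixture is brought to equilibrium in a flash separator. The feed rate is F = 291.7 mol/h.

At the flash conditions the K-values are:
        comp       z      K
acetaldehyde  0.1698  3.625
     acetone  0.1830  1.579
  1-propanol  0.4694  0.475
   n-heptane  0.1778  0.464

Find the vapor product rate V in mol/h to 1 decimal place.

V = 60.3 mol/h

Material balance + equilibrium reduce to Σ zᵢ(Kᵢ−1)/(1+ψ(Kᵢ−1)) = 0.
Check two-phase: ΣzᵢKᵢ = 1.2099 > 1 and Σzᵢ/Kᵢ = 1.5341 > 1, so g(0) = 0.2099 > 0 and g(1) = -0.5341 < 0.
Iterate (Newton) starting at ψ = 0.64:
  ψ = 0.6400: g = -0.27258, g' = -0.6074 → ψ = 0.1912
  ψ = 0.1912: g = 0.01205, g' = -0.7917 → ψ = 0.2064
  ψ = 0.2064: g = 0.00018, g' = -0.7684 → ψ = 0.2067
Converged at ψ = 0.2067.
Then V = ψ·F = 0.2067·291.7 = 60.3 mol/h and L = F − V = 231.4 mol/h.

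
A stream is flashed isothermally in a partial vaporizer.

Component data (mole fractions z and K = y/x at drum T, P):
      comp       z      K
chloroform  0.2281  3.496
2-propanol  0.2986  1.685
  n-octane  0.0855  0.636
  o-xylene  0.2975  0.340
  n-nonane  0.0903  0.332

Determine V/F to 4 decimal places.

Rachford–Rice: g(V/F) = Σ zᵢ(Kᵢ−1)/(1+V/F(Kᵢ−1)) = 0.
g(0) = ΣzᵢKᵢ − 1 = 0.4861 and g(1) = 1 − Σzᵢ/Kᵢ = -0.5239, so a root lies in (0, 1).
Newton iteration, V/F⁰ = 0.5:
  V/F = 0.5000: g = -0.01605, g' = -0.7554 → V/F = 0.4787
Converged at V/F = 0.4787.

V/F = 0.4787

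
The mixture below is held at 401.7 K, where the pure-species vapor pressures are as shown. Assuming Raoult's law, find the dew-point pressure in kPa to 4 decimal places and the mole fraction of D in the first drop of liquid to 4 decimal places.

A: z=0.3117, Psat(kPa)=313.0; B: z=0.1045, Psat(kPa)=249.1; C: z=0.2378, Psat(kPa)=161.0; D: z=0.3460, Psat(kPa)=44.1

At the dew point ψ → 1, so Σzᵢ/Kᵢ = 1 with Kᵢ = Pᵢˢᵃᵗ/P ⇒ 1/P = Σzᵢ/Pᵢˢᵃᵗ.
1/P = 0.3117/313.0 + 0.1045/249.1 + 0.2378/161.0 + 0.3460/44.1 = 0.0107382 ⇒ P = 93.1256 kPa
xᵢ = zᵢP/Pᵢˢᵃᵗ ⇒ x_D = 0.3460·93.1256/44.1 = 0.7306

Pdew = 93.1256 kPa, x_D = 0.7306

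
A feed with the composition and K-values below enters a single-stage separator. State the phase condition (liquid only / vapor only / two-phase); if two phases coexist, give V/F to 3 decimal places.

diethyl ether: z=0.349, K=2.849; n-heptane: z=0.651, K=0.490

two-phase, V/F = 0.332

ΣzᵢKᵢ = 1.313; Σzᵢ/Kᵢ = 1.451.
Both exceed 1, so a two-phase solution exists.
Let ψ = V/F and solve Σ zᵢ(Kᵢ−1)/(1+ψ(Kᵢ−1)) = 0.
Binary case is linear: z₁(K₁−1)(1+ψ(K₂−1)) + z₂(K₂−1)(1+ψ(K₁−1)) = 0
⇒ ψ = [z₁(K₁−1)+z₂(K₂−1)] / [−(K₁−1)(K₂−1)] = 0.3133/0.9430 = 0.332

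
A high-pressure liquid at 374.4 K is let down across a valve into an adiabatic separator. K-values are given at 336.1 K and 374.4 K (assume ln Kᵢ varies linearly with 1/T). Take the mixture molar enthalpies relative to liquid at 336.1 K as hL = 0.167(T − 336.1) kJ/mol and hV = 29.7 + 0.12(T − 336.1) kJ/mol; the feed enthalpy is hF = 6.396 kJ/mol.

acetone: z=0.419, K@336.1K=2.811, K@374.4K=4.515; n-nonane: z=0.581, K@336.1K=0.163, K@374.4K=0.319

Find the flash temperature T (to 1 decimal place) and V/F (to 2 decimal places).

T = 338.7 K, V/F = 0.20

Adiabatic flash: solve Rachford–Rice at each trial T, then check hF = ψ·hV(T) + (1−ψ)·hL(T).
  T = 336.1 K: K = (2.811, 0.163), RR gives ψ = 0.180, H_out = 5.339 kJ/mol
  T = 374.4 K: K = (4.515, 0.319), RR gives ψ = 0.450, H_out = 18.950 kJ/mol
  T = 355.2 K: K = (3.606, 0.232), RR gives ψ = 0.323, H_out = 12.482 kJ/mol
  T = 345.6 K: K = (3.193, 0.195), RR gives ψ = 0.256, H_out = 9.066 kJ/mol
  T = 340.9 K: K = (3.000, 0.179), RR gives ψ = 0.220, H_out = 7.280 kJ/mol
  T = 338.5 K: K = (2.905, 0.171), RR gives ψ = 0.200, H_out = 6.326 kJ/mol
Linear interpolation between T = 338.5 (H_out = 6.326) and T = 340.9 (H_out = 7.280) on hF = 6.396 gives T ≈ 338.7 K, at which ψ = 0.20.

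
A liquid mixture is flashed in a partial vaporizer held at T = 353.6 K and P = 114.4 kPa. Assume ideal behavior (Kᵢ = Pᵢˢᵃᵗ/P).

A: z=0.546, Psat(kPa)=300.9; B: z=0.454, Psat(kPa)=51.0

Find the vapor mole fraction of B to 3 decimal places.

y_B = 0.333

Raoult's law: Kᵢ = Pᵢˢᵃᵗ/P = Pᵢˢᵃᵗ/114.4.
  K_A = 300.9/114.4 = 2.63024, K_B = 51.0/114.4 = 0.44580
Material balance + equilibrium reduce to Σ zᵢ(Kᵢ−1)/(1+β(Kᵢ−1)) = 0.
Check two-phase: ΣzᵢKᵢ = 1.639 > 1 and Σzᵢ/Kᵢ = 1.226 > 1, so g(0) = 0.639 > 0 and g(1) = -0.226 < 0.
Iterate (Newton) starting at β = 0.52:
  β = 0.520: g = 0.1283, g' = -0.700 → β = 0.703
  β = 0.703: g = 0.0024, g' = -0.689 → β = 0.707
Converged at β = 0.707.
Compositions from xᵢ = zᵢ/(1+β(Kᵢ−1)), yᵢ = Kᵢxᵢ:
  A: x = 0.254, y = 0.667
  B: x = 0.746, y = 0.333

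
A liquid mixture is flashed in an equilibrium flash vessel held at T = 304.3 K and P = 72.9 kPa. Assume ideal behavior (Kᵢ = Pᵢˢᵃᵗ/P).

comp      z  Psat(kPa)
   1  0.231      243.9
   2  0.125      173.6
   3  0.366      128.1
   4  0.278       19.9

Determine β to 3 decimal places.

β = 0.763

Raoult's law: Kᵢ = Pᵢˢᵃᵗ/P = Pᵢˢᵃᵗ/72.9.
  K_1 = 243.9/72.9 = 3.34568, K_2 = 173.6/72.9 = 2.38134, K_3 = 128.1/72.9 = 1.75720, K_4 = 19.9/72.9 = 0.27298
Rachford–Rice: g(β) = Σ zᵢ(Kᵢ−1)/(1+β(Kᵢ−1)) = 0.
Check two-phase: ΣzᵢKᵢ = 1.790 > 1 and Σzᵢ/Kᵢ = 1.348 > 1, so g(0) = 0.790 > 0 and g(1) = -0.348 < 0.
Newton iteration, β⁰ = 0.63:
  β = 0.630: g = 0.1257, g' = -0.872 → β = 0.774
  β = 0.774: g = -0.0118, g' = -1.068 → β = 0.763
Converged at β = 0.763.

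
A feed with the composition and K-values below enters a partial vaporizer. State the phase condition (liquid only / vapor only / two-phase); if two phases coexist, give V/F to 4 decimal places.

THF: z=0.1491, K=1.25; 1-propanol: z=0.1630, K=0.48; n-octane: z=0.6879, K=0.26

ΣzᵢKᵢ = 0.4435; Σzᵢ/Kᵢ = 3.1046.
Since ΣzᵢKᵢ < 1 the mixture is below its bubble point — single liquid phase.

liquid only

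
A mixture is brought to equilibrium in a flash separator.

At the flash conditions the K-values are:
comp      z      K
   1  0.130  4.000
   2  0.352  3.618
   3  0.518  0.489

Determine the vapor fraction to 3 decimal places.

ψ = 0.752

Let ψ = V/F and solve Σ zᵢ(Kᵢ−1)/(1+ψ(Kᵢ−1)) = 0.
g(0) = ΣzᵢKᵢ − 1 = 1.047 and g(1) = 1 − Σzᵢ/Kᵢ = -0.189, so a root lies in (0, 1).
Iterate (Newton) starting at ψ = 0.5:
  ψ = 0.500: g = 0.1996, g' = -0.884 → ψ = 0.726
  ψ = 0.726: g = 0.0197, g' = -0.744 → ψ = 0.752
Converged at ψ = 0.752.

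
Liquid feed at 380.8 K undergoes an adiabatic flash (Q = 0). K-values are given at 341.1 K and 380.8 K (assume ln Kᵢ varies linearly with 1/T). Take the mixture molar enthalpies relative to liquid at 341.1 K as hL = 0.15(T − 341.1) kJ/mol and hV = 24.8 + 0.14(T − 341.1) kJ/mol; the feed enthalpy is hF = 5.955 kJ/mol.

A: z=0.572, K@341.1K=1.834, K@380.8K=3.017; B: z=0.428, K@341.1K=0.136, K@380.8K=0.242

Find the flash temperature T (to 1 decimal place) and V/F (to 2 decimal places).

T = 345.3 K, V/F = 0.22

Adiabatic flash: solve Rachford–Rice at each trial T, then check hF = ψ·hV(T) + (1−ψ)·hL(T).
  T = 341.1 K: K = (1.834, 0.136), RR gives ψ = 0.149, H_out = 3.691 kJ/mol
  T = 380.8 K: K = (3.017, 0.242), RR gives ψ = 0.542, H_out = 19.192 kJ/mol
  T = 361.0 K: K = (2.386, 0.184), RR gives ψ = 0.393, H_out = 12.643 kJ/mol
  T = 351.1 K: K = (2.101, 0.159), RR gives ψ = 0.292, H_out = 8.703 kJ/mol
  T = 346.1 K: K = (1.965, 0.147), RR gives ψ = 0.227, H_out = 6.375 kJ/mol
  T = 343.6 K: K = (1.899, 0.142), RR gives ψ = 0.190, H_out = 5.086 kJ/mol
  T = 344.9 K: K = (1.933, 0.145), RR gives ψ = 0.210, H_out = 5.769 kJ/mol
Linear interpolation between T = 344.9 (H_out = 5.769) and T = 346.1 (H_out = 6.375) on hF = 5.955 gives T ≈ 345.3 K, at which ψ = 0.22.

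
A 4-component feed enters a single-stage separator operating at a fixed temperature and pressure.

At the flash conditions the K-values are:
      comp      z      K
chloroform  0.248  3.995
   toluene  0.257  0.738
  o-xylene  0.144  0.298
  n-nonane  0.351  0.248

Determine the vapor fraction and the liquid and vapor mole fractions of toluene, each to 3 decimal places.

Newton iteration, ψ⁰ = 0.68:
  ψ = 0.680: g = -0.5709, g' = -1.358 → ψ = 0.260
  ψ = 0.260: g = -0.1061, g' = -1.137 → ψ = 0.166
  ψ = 0.166: g = 0.0092, g' = -1.361 → ψ = 0.173
Converged at ψ = 0.173.
Compositions from xᵢ = zᵢ/(1+ψ(Kᵢ−1)), yᵢ = Kᵢxᵢ:
  chloroform: x = 0.163, y = 0.652
  toluene: x = 0.269, y = 0.199
  o-xylene: x = 0.164, y = 0.049
  n-nonane: x = 0.404, y = 0.100

ψ = 0.173, x_toluene = 0.269, y_toluene = 0.199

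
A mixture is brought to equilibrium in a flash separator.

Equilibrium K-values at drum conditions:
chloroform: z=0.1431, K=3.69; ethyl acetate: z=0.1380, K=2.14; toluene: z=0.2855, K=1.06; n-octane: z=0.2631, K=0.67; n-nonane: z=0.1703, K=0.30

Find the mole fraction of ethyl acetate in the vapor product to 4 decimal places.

Rachford–Rice: g(V/F) = Σ zᵢ(Kᵢ−1)/(1+V/F(Kᵢ−1)) = 0.
Check two-phase: ΣzᵢKᵢ = 1.3534 > 1 and Σzᵢ/Kᵢ = 1.3330 > 1, so g(0) = 0.3534 > 0 and g(1) = -0.3330 < 0.
Newton–Raphson from V/F = 0.5:
  V/F = 0.5000: g = -0.00639, g' = -0.5006 → V/F = 0.4872
Converged at V/F = 0.4872.
Compositions from xᵢ = zᵢ/(1+V/F(Kᵢ−1)), yᵢ = Kᵢxᵢ:
  chloroform: x = 0.0619, y = 0.2285
  ethyl acetate: x = 0.0887, y = 0.1899
  toluene: x = 0.2774, y = 0.2940
  n-octane: x = 0.3135, y = 0.2101
  n-nonane: x = 0.2585, y = 0.0775

y_ethyl acetate = 0.1899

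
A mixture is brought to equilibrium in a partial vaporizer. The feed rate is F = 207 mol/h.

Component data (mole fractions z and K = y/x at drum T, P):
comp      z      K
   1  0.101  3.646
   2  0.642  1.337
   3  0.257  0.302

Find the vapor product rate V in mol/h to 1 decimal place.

Rachford–Rice: g(β) = Σ zᵢ(Kᵢ−1)/(1+β(Kᵢ−1)) = 0.
Feasibility: ΣzᵢKᵢ = 1.304, Σzᵢ/Kᵢ = 1.359 — both > 1, two phases present.
Iterate (Newton) starting at β = 0.65:
  β = 0.650: g = -0.0526, g' = -0.564 → β = 0.557
  β = 0.557: g = -0.0032, g' = -0.502 → β = 0.550
Converged at β = 0.550.
Then V = β·F = 0.5504·207 = 113.9 mol/h and L = F − V = 93.1 mol/h.

V = 113.9 mol/h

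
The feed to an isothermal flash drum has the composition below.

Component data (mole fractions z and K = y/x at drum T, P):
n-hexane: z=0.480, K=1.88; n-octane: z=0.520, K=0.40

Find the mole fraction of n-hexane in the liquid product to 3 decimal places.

x_n-hexane = 0.405

Binary case is linear: z₁(K₁−1)(1+ψ(K₂−1)) + z₂(K₂−1)(1+ψ(K₁−1)) = 0
⇒ ψ = [z₁(K₁−1)+z₂(K₂−1)] / [−(K₁−1)(K₂−1)] = 0.1104/0.5280 = 0.209
Compositions from xᵢ = zᵢ/(1+ψ(Kᵢ−1)), yᵢ = Kᵢxᵢ:
  n-hexane: x = 0.405, y = 0.762
  n-octane: x = 0.595, y = 0.238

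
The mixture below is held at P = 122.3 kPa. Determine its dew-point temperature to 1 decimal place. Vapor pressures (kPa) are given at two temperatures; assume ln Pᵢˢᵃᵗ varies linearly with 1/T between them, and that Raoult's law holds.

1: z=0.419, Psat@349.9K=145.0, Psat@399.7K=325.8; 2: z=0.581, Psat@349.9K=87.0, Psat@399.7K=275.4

Dew-point temperature: Σzᵢ·P/Pᵢˢᵃᵗ(T) = 1. Interpolate ln Pᵢˢᵃᵗ = aᵢ + bᵢ/T.
  T = 349.9 K: ΣzᵢP/Pᵢˢᵃᵗ = 1.1701
  T = 399.7 K: ΣzᵢP/Pᵢˢᵃᵗ = 0.4153
  T = 374.8 K: ΣzᵢP/Pᵢˢᵃᵗ = 0.6713
  T = 362.4 K: ΣzᵢP/Pᵢˢᵃᵗ = 0.8761
  T = 356.1 K: ΣzᵢP/Pᵢˢᵃᵗ = 1.0109
  T = 359.2 K: ΣzᵢP/Pᵢˢᵃᵗ = 0.9415
  T = 357.6 K: ΣzᵢP/Pᵢˢᵃᵗ = 0.9765
Interpolating between 356.1 K and 357.6 K gives T ≈ 356.6 K.

T = 356.6 K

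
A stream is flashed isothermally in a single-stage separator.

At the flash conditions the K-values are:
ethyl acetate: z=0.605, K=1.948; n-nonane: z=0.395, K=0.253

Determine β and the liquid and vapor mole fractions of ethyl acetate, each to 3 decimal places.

β = 0.393, x_ethyl acetate = 0.441, y_ethyl acetate = 0.858

Let β = V/F and solve Σ zᵢ(Kᵢ−1)/(1+β(Kᵢ−1)) = 0.
g(0) = ΣzᵢKᵢ − 1 = 0.278 and g(1) = 1 − Σzᵢ/Kᵢ = -0.872, so a root lies in (0, 1).
Iterate (Newton) starting at β = 0.5:
  β = 0.500: g = -0.0819, g' = -0.812 → β = 0.399
  β = 0.399: g = -0.0043, g' = -0.734 → β = 0.393
Converged at β = 0.393.
Compositions from xᵢ = zᵢ/(1+β(Kᵢ−1)), yᵢ = Kᵢxᵢ:
  ethyl acetate: x = 0.441, y = 0.858
  n-nonane: x = 0.559, y = 0.142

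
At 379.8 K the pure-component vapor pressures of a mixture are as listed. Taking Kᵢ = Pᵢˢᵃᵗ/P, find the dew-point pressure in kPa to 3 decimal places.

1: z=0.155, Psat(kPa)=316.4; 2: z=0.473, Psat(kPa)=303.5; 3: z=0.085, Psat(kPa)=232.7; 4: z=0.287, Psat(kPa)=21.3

Pdew = 62.941 kPa

At the dew point ψ → 1, so Σzᵢ/Kᵢ = 1 with Kᵢ = Pᵢˢᵃᵗ/P ⇒ 1/P = Σzᵢ/Pᵢˢᵃᵗ.
1/P = 0.155/316.4 + 0.473/303.5 + 0.085/232.7 + 0.287/21.3 = 0.015888 ⇒ P = 62.941 kPa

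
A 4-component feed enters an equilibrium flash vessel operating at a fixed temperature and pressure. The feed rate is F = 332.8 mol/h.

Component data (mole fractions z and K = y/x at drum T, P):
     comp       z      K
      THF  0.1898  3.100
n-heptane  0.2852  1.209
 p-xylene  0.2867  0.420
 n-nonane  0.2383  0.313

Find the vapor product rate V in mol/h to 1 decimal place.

Newton–Raphson from V/F = 0.5:
  V/F = 0.5000: g = -0.23518, g' = -0.6617 → V/F = 0.1446
  V/F = 0.1446: g = 0.00035, g' = -0.7578 → V/F = 0.1450
Converged at V/F = 0.1450.
Then V = V/F·F = 0.1450·332.8 = 48.3 mol/h and L = F − V = 284.5 mol/h.

V = 48.3 mol/h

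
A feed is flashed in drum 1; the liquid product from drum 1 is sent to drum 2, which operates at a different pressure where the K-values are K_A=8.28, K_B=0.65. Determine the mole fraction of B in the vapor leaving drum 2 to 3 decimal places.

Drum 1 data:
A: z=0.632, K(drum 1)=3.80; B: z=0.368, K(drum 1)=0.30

y_B (drum 2) = 0.620

Drum 1:
Material balance + equilibrium reduce to Σ zᵢ(Kᵢ−1)/(1+ψ₁(Kᵢ−1)) = 0.
Feasibility: ΣzᵢKᵢ = 2.512, Σzᵢ/Kᵢ = 1.393 — both > 1, two phases present.
Iterate (Newton) starting at ψ₁ = 0.5:
  ψ₁ = 0.500: g = 0.3410, g' = -1.287 → ψ₁ = 0.765
  ψ₁ = 0.765: g = 0.0087, g' = -1.338 → ψ₁ = 0.771
Converged at ψ₁ = 0.771.
Drum-1 compositions:
  A: x = 0.200, y = 0.760
  B: x = 0.800, y = 0.240
Drum-2 feed = drum-1 liquid: z₂ = (0.2000, 0.8000).
Drum 2:
Let ψ₂ = V/F and solve Σ zᵢ(Kᵢ−1)/(1+ψ₂(Kᵢ−1)) = 0.
Feasibility: ΣzᵢKᵢ = 2.176, Σzᵢ/Kᵢ = 1.255 — both > 1, two phases present.
Binary case is linear: z₁(K₁−1)(1+ψ₂(K₂−1)) + z₂(K₂−1)(1+ψ₂(K₁−1)) = 0
⇒ ψ₂ = [z₁(K₁−1)+z₂(K₂−1)] / [−(K₁−1)(K₂−1)] = 1.1760/2.5480 = 0.462
  A: x = 0.046, y = 0.380
  B: x = 0.954, y = 0.620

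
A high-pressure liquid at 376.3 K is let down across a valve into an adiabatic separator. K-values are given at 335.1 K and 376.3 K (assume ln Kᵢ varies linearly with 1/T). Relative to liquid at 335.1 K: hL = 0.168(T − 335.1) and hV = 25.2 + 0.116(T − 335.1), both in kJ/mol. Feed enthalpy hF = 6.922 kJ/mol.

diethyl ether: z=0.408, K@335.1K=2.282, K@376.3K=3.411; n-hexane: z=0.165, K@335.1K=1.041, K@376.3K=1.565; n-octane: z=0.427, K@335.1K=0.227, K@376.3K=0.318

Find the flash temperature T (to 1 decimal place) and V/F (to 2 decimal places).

T = 337.0 K, V/F = 0.26

Adiabatic flash: solve Rachford–Rice at each trial T, then check hF = ψ·hV(T) + (1−ψ)·hL(T).
  T = 335.1 K: K = (2.282, 1.041, 0.227), RR gives ψ = 0.242, H_out = 6.094 kJ/mol
  T = 376.3 K: K = (3.411, 1.565, 0.318), RR gives ψ = 0.579, H_out = 20.262 kJ/mol
  T = 355.7 K: K = (2.823, 1.292, 0.271), RR gives ψ = 0.437, H_out = 14.007 kJ/mol
  T = 345.4 K: K = (2.546, 1.163, 0.249), RR gives ψ = 0.350, H_out = 10.352 kJ/mol
  T = 340.2 K: K = (2.411, 1.101, 0.238), RR gives ψ = 0.298, H_out = 8.296 kJ/mol
  T = 337.6 K: K = (2.345, 1.070, 0.232), RR gives ψ = 0.270, H_out = 7.199 kJ/mol
  T = 336.4 K: K = (2.315, 1.056, 0.230), RR gives ψ = 0.257, H_out = 6.675 kJ/mol
Linear interpolation between T = 336.4 (H_out = 6.675) and T = 337.6 (H_out = 7.199) on hF = 6.922 gives T ≈ 337.0 K, at which ψ = 0.26.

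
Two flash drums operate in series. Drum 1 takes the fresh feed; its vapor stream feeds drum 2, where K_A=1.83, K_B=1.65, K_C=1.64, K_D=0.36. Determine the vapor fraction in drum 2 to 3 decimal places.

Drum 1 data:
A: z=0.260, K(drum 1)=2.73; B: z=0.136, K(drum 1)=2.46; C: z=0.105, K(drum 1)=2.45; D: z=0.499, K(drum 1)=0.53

Drum 1:
Iterate (Newton) starting at ψ₁ = 0.43:
  ψ₁ = 0.430: g = 0.1798, g' = -0.622 → ψ₁ = 0.719
  ψ₁ = 0.719: g = 0.0177, g' = -0.528 → ψ₁ = 0.752
Converged at ψ₁ = 0.752.
Drum-1 compositions:
  A: x = 0.113, y = 0.308
  B: x = 0.065, y = 0.159
  C: x = 0.050, y = 0.123
  D: x = 0.772, y = 0.409
Drum-2 feed = drum-1 vapor: z₂ = (0.3084, 0.1594, 0.1230, 0.4092).
Drum 2:
Newton iteration, ψ₂⁰ = 0.5:
  ψ₂ = 0.500: g = -0.0664, g' = -0.536 → ψ₂ = 0.376
  ψ₂ = 0.376: g = -0.0031, g' = -0.490 → ψ₂ = 0.370
Converged at ψ₂ = 0.370.
  A: x = 0.236, y = 0.432
  B: x = 0.129, y = 0.212
  C: x = 0.099, y = 0.163
  D: x = 0.536, y = 0.193

V/F (drum 2) = 0.370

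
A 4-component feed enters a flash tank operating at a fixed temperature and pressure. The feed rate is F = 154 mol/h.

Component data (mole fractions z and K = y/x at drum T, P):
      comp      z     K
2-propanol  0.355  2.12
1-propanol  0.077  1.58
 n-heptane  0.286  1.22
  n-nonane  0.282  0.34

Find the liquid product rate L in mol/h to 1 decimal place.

L = 56.3 mol/h

Let β = V/F and solve Σ zᵢ(Kᵢ−1)/(1+β(Kᵢ−1)) = 0.
Check two-phase: ΣzᵢKᵢ = 1.319 > 1 and Σzᵢ/Kᵢ = 1.280 > 1, so g(0) = 0.319 > 0 and g(1) = -0.280 < 0.
Newton iteration, β⁰ = 0.34:
  β = 0.340: g = 0.1438, g' = -0.468 → β = 0.647
  β = 0.647: g = -0.0070, g' = -0.548 → β = 0.635
Converged at β = 0.635.
Then V = β·F = 0.6346·154 = 97.7 mol/h and L = F − V = 56.3 mol/h.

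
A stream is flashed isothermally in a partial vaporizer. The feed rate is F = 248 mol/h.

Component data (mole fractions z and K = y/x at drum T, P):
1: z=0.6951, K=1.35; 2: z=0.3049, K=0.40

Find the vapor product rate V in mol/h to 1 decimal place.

Material balance + equilibrium reduce to Σ zᵢ(Kᵢ−1)/(1+V/F(Kᵢ−1)) = 0.
Feasibility: ΣzᵢKᵢ = 1.0603, Σzᵢ/Kᵢ = 1.2771 — both > 1, two phases present.
Newton–Raphson from V/F = 0.5:
  V/F = 0.5000: g = -0.05429, g' = -0.2857 → V/F = 0.3100
  V/F = 0.3100: g = -0.00526, g' = -0.2349 → V/F = 0.2876
  V/F = 0.2876: g = -0.00005, g' = -0.2306 → V/F = 0.2874
Converged at V/F = 0.2874.
Then V = V/F·F = 0.2874·248 = 71.3 mol/h and L = F − V = 176.7 mol/h.

V = 71.3 mol/h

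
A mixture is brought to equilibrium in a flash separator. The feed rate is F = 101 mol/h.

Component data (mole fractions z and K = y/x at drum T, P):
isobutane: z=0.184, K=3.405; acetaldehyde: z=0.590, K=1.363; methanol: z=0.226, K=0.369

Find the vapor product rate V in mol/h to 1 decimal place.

V = 86.1 mol/h

Rachford–Rice: g(β) = Σ zᵢ(Kᵢ−1)/(1+β(Kᵢ−1)) = 0.
Check two-phase: ΣzᵢKᵢ = 1.514 > 1 and Σzᵢ/Kᵢ = 1.099 > 1, so g(0) = 0.514 > 0 and g(1) = -0.099 < 0.
Iterate (Newton) starting at β = 0.58:
  β = 0.580: g = 0.1368, g' = -0.462 → β = 0.876
  β = 0.876: g = -0.0138, g' = -0.605 → β = 0.853
Converged at β = 0.853.
Then V = β·F = 0.8525·101 = 86.1 mol/h and L = F − V = 14.9 mol/h.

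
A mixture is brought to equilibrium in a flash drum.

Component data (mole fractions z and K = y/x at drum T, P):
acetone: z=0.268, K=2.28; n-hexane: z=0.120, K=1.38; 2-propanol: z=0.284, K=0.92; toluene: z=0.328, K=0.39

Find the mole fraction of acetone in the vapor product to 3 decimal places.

Newton–Raphson from β = 0.5:
  β = 0.500: g = -0.0641, g' = -0.430 → β = 0.351
  β = 0.351: g = -0.0011, g' = -0.422 → β = 0.349
Converged at β = 0.349.
Compositions from xᵢ = zᵢ/(1+β(Kᵢ−1)), yᵢ = Kᵢxᵢ:
  acetone: x = 0.185, y = 0.423
  n-hexane: x = 0.106, y = 0.146
  2-propanol: x = 0.292, y = 0.269
  toluene: x = 0.417, y = 0.162

y_acetone = 0.423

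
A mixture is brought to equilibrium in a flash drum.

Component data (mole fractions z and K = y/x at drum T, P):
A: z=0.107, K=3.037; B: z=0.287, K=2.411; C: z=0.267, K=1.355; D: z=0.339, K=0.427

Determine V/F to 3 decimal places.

Iterate (Newton) starting at V/F = 0.6:
  V/F = 0.600: g = 0.0995, g' = -0.539 → V/F = 0.785
  V/F = 0.785: g = -0.0027, g' = -0.582 → V/F = 0.780
Converged at V/F = 0.780.

V/F = 0.780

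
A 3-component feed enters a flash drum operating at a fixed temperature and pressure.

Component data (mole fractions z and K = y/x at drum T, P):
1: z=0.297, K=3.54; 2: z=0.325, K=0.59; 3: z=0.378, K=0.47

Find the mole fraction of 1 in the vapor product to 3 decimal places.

Rachford–Rice: g(ψ) = Σ zᵢ(Kᵢ−1)/(1+ψ(Kᵢ−1)) = 0.
g(0) = ΣzᵢKᵢ − 1 = 0.421 and g(1) = 1 − Σzᵢ/Kᵢ = -0.439, so a root lies in (0, 1).
Newton–Raphson from ψ = 0.45:
  ψ = 0.450: g = -0.0745, g' = -0.682 → ψ = 0.341
  ψ = 0.341: g = 0.0049, g' = -0.782 → ψ = 0.347
Converged at ψ = 0.347.
Compositions from xᵢ = zᵢ/(1+ψ(Kᵢ−1)), yᵢ = Kᵢxᵢ:
  1: x = 0.158, y = 0.559
  2: x = 0.379, y = 0.224
  3: x = 0.463, y = 0.218

y_1 = 0.559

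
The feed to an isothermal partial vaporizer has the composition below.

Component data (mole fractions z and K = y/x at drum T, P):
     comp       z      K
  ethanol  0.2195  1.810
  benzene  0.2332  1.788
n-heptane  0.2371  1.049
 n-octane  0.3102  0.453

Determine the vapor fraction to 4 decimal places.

ψ = 0.6092

Let ψ = V/F and solve Σ zᵢ(Kᵢ−1)/(1+ψ(Kᵢ−1)) = 0.
Feasibility: ΣzᵢKᵢ = 1.2035, Σzᵢ/Kᵢ = 1.1625 — both > 1, two phases present.
Newton–Raphson from ψ = 0.5:
  ψ = 0.5000: g = 0.03615, g' = -0.3239 → ψ = 0.6116
  ψ = 0.6116: g = -0.00081, g' = -0.3405 → ψ = 0.6092
Converged at ψ = 0.6092.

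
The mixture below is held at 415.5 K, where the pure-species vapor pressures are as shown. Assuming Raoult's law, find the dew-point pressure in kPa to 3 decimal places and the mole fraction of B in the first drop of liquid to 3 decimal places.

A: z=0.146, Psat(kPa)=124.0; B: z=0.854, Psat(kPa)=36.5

At the dew point ψ → 1, so Σzᵢ/Kᵢ = 1 with Kᵢ = Pᵢˢᵃᵗ/P ⇒ 1/P = Σzᵢ/Pᵢˢᵃᵗ.
1/P = 0.146/124.0 + 0.854/36.5 = 0.024575 ⇒ P = 40.692 kPa
xᵢ = zᵢP/Pᵢˢᵃᵗ ⇒ x_B = 0.854·40.692/36.5 = 0.952

Pdew = 40.692 kPa, x_B = 0.952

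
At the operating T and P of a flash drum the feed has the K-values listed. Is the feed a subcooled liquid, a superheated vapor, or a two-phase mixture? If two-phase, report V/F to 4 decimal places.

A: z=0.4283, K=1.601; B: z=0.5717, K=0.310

ΣzᵢKᵢ = 0.8629; Σzᵢ/Kᵢ = 2.1117.
Since ΣzᵢKᵢ < 1 the mixture is below its bubble point — single liquid phase.

subcooled liquid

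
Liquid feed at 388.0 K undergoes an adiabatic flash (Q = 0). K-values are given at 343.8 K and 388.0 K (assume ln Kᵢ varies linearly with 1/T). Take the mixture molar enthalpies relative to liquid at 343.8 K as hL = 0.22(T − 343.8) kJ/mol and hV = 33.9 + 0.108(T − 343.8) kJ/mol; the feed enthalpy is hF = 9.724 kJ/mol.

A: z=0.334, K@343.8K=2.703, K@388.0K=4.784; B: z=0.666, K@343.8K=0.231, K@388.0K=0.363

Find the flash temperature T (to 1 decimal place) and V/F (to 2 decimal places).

T = 360.7 K, V/F = 0.19

Adiabatic flash: solve Rachford–Rice at each trial T, then check hF = ψ·hV(T) + (1−ψ)·hL(T).
  T = 343.8 K: K = (2.703, 0.231), RR gives ψ = 0.043, H_out = 1.466 kJ/mol
  T = 388.0 K: K = (4.784, 0.363), RR gives ψ = 0.348, H_out = 19.808 kJ/mol
  T = 365.9 K: K = (3.659, 0.294), RR gives ψ = 0.222, H_out = 11.847 kJ/mol
  T = 354.9 K: K = (3.162, 0.262), RR gives ψ = 0.144, H_out = 7.151 kJ/mol
  T = 360.4 K: K = (3.405, 0.277), RR gives ψ = 0.185, H_out = 9.587 kJ/mol
  T = 363.1 K: K = (3.528, 0.285), RR gives ψ = 0.204, H_out = 10.716 kJ/mol
  T = 361.8 K: K = (3.468, 0.281), RR gives ψ = 0.195, H_out = 10.177 kJ/mol
Linear interpolation between T = 360.4 (H_out = 9.587) and T = 361.8 (H_out = 10.177) on hF = 9.724 gives T ≈ 360.7 K, at which ψ = 0.19.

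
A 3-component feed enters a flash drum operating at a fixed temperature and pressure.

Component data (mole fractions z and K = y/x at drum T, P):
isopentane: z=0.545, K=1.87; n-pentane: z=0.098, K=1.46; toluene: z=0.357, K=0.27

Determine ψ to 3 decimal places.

Material balance + equilibrium reduce to Σ zᵢ(Kᵢ−1)/(1+ψ(Kᵢ−1)) = 0.
Check two-phase: ΣzᵢKᵢ = 1.259 > 1 and Σzᵢ/Kᵢ = 1.681 > 1, so g(0) = 0.259 > 0 and g(1) = -0.681 < 0.
Newton–Raphson from ψ = 0.5:
  ψ = 0.500: g = -0.0433, g' = -0.686 → ψ = 0.437
  ψ = 0.437: g = -0.0015, g' = -0.641 → ψ = 0.434
Converged at ψ = 0.434.

ψ = 0.434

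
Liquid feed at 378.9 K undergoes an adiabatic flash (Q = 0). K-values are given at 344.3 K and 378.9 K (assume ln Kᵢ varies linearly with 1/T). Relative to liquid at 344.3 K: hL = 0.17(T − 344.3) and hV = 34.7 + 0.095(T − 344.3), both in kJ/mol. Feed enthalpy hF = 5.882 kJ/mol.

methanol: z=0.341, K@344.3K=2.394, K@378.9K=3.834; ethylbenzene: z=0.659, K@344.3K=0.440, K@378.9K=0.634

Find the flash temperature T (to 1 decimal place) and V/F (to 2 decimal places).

Adiabatic flash: solve Rachford–Rice at each trial T, then check hF = ψ·hV(T) + (1−ψ)·hL(T).
  T = 344.3 K: K = (2.394, 0.440), RR gives ψ = 0.136, H_out = 4.726 kJ/mol
  T = 378.9 K: K = (3.834, 0.634), RR gives ψ = 0.699, H_out = 28.329 kJ/mol
  T = 361.6 K: K = (3.064, 0.533), RR gives ψ = 0.411, H_out = 16.656 kJ/mol
  T = 353.0 K: K = (2.718, 0.486), RR gives ψ = 0.279, H_out = 10.992 kJ/mol
  T = 348.6 K: K = (2.551, 0.462), RR gives ψ = 0.209, H_out = 7.926 kJ/mol
  T = 346.5 K: K = (2.474, 0.451), RR gives ψ = 0.174, H_out = 6.394 kJ/mol
Linear interpolation between T = 344.3 (H_out = 4.726) and T = 346.5 (H_out = 6.394) on hF = 5.882 gives T ≈ 345.8 K, at which ψ = 0.16.

T = 345.8 K, V/F = 0.16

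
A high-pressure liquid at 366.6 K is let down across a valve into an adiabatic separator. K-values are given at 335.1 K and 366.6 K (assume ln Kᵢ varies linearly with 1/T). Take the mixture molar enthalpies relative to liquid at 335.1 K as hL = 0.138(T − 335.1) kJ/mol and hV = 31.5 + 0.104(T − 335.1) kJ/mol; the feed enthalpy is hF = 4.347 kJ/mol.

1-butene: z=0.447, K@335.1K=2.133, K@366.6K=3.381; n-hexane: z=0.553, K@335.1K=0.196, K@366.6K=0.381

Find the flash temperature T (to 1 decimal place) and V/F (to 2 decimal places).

T = 338.4 K, V/F = 0.12

Adiabatic flash: solve Rachford–Rice at each trial T, then check hF = ψ·hV(T) + (1−ψ)·hL(T).
  T = 335.1 K: K = (2.133, 0.196), RR gives ψ = 0.068, H_out = 2.138 kJ/mol
  T = 366.6 K: K = (3.381, 0.381), RR gives ψ = 0.490, H_out = 19.253 kJ/mol
  T = 350.9 K: K = (2.715, 0.278), RR gives ψ = 0.296, H_out = 11.359 kJ/mol
  T = 343.0 K: K = (2.413, 0.234), RR gives ψ = 0.192, H_out = 7.101 kJ/mol
  T = 339.1 K: K = (2.272, 0.215), RR gives ψ = 0.135, H_out = 4.772 kJ/mol
  T = 337.1 K: K = (2.202, 0.205), RR gives ψ = 0.102, H_out = 3.492 kJ/mol
Linear interpolation between T = 337.1 (H_out = 3.492) and T = 339.1 (H_out = 4.772) on hF = 4.347 gives T ≈ 338.4 K, at which ψ = 0.12.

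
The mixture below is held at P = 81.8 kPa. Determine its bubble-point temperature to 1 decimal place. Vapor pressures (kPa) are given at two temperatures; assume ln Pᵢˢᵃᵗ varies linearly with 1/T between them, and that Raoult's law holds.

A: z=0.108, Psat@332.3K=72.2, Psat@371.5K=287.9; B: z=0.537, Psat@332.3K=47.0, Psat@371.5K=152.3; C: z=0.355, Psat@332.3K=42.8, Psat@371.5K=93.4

T = 350.1 K

Bubble-point temperature: ΣzᵢPᵢˢᵃᵗ(T) = P. Interpolate ln Pᵢˢᵃᵗ = aᵢ + bᵢ/T.
  T = 332.3 K: ΣzᵢPᵢˢᵃᵗ = 48.23 kPa
  T = 371.5 K: ΣzᵢPᵢˢᵃᵗ = 146.04 kPa
  T = 351.9 K: ΣzᵢPᵢˢᵃᵗ = 86.07 kPa
  T = 342.1 K: ΣzᵢPᵢˢᵃᵗ = 64.86 kPa
  T = 347.0 K: ΣzᵢPᵢˢᵃᵗ = 74.84 kPa
  T = 349.4 K: ΣzᵢPᵢˢᵃᵗ = 80.17 kPa
Interpolating between 349.4 K and 351.9 K gives T ≈ 350.1 K.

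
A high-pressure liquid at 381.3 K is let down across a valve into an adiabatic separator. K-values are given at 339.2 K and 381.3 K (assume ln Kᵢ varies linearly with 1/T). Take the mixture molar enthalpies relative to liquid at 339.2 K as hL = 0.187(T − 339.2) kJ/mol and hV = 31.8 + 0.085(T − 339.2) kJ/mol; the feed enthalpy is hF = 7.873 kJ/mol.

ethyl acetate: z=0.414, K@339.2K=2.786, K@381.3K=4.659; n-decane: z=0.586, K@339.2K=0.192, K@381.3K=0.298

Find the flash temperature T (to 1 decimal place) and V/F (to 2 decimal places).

Adiabatic flash: solve Rachford–Rice at each trial T, then check hF = ψ·hV(T) + (1−ψ)·hL(T).
  T = 339.2 K: K = (2.786, 0.192), RR gives ψ = 0.184, H_out = 5.860 kJ/mol
  T = 381.3 K: K = (4.659, 0.298), RR gives ψ = 0.430, H_out = 19.689 kJ/mol
  T = 360.2 K: K = (3.655, 0.242), RR gives ψ = 0.326, H_out = 13.583 kJ/mol
  T = 349.7 K: K = (3.204, 0.216), RR gives ψ = 0.262, H_out = 10.028 kJ/mol
  T = 344.4 K: K = (2.989, 0.204), RR gives ψ = 0.225, H_out = 8.021 kJ/mol
  T = 341.8 K: K = (2.886, 0.198), RR gives ψ = 0.206, H_out = 6.967 kJ/mol
  T = 343.1 K: K = (2.937, 0.201), RR gives ψ = 0.216, H_out = 7.500 kJ/mol
Linear interpolation between T = 343.1 (H_out = 7.500) and T = 344.4 (H_out = 8.021) on hF = 7.873 gives T ≈ 344.0 K, at which ψ = 0.22.

T = 344.0 K, V/F = 0.22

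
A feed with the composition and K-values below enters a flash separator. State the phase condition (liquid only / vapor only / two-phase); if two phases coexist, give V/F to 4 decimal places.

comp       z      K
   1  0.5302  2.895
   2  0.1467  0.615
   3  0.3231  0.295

two-phase, V/F = 0.6021

ΣzᵢKᵢ = 1.7205; Σzᵢ/Kᵢ = 1.5169.
Both exceed 1, so a two-phase solution exists.
Rachford–Rice: g(ψ) = Σ zᵢ(Kᵢ−1)/(1+ψ(Kᵢ−1)) = 0.
Newton–Raphson from ψ = 0.5:
  ψ = 0.5000: g = 0.09417, g' = -0.9184 → ψ = 0.6025
  ψ = 0.6025: g = -0.00044, g' = -0.9373 → ψ = 0.6021
Converged at ψ = 0.6021.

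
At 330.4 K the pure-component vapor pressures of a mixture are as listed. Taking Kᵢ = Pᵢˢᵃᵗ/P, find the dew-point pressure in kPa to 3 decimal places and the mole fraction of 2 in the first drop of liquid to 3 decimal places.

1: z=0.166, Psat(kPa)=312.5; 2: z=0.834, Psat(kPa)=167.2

Pdew = 181.184 kPa, x_2 = 0.904

At the dew point ψ → 1, so Σzᵢ/Kᵢ = 1 with Kᵢ = Pᵢˢᵃᵗ/P ⇒ 1/P = Σzᵢ/Pᵢˢᵃᵗ.
1/P = 0.166/312.5 + 0.834/167.2 = 0.005519 ⇒ P = 181.184 kPa
xᵢ = zᵢP/Pᵢˢᵃᵗ ⇒ x_2 = 0.834·181.184/167.2 = 0.904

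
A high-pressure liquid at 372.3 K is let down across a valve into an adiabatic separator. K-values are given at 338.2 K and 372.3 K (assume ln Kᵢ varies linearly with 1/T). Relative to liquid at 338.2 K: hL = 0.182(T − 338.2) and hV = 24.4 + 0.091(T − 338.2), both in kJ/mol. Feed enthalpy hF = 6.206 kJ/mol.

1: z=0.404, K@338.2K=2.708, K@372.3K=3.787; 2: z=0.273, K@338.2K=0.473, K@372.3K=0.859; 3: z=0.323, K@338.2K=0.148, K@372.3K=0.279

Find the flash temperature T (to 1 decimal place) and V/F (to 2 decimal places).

Adiabatic flash: solve Rachford–Rice at each trial T, then check hF = ψ·hV(T) + (1−ψ)·hL(T).
  T = 338.2 K: K = (2.708, 0.473, 0.148), RR gives ψ = 0.220, H_out = 5.371 kJ/mol
  T = 372.3 K: K = (3.787, 0.859, 0.279), RR gives ψ = 0.568, H_out = 18.295 kJ/mol
  T = 355.2 K: K = (3.227, 0.646, 0.206), RR gives ψ = 0.388, H_out = 11.962 kJ/mol
  T = 346.7 K: K = (2.962, 0.555, 0.175), RR gives ψ = 0.305, H_out = 8.742 kJ/mol
  T = 342.4 K: K = (2.832, 0.512, 0.161), RR gives ψ = 0.262, H_out = 7.063 kJ/mol
  T = 340.3 K: K = (2.770, 0.492, 0.154), RR gives ψ = 0.241, H_out = 6.224 kJ/mol
Linear interpolation between T = 338.2 (H_out = 5.371) and T = 340.3 (H_out = 6.224) on hF = 6.206 gives T ≈ 340.3 K, at which ψ = 0.24.

T = 340.3 K, V/F = 0.24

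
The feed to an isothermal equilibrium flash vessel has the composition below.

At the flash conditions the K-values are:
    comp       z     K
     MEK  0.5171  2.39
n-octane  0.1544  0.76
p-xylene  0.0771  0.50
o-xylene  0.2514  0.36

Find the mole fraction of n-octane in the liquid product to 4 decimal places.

x_n-octane = 0.1830

Material balance + equilibrium reduce to Σ zᵢ(Kᵢ−1)/(1+ψ(Kᵢ−1)) = 0.
g(0) = ΣzᵢKᵢ − 1 = 0.4823 and g(1) = 1 − Σzᵢ/Kᵢ = -0.2721, so a root lies in (0, 1).
Newton–Raphson from ψ = 0.5:
  ψ = 0.5000: g = 0.09393, g' = -0.6162 → ψ = 0.6524
  ψ = 0.6524: g = -0.00046, g' = -0.6333 → ψ = 0.6517
Converged at ψ = 0.6517.
Compositions from xᵢ = zᵢ/(1+ψ(Kᵢ−1)), yᵢ = Kᵢxᵢ:
  MEK: x = 0.2713, y = 0.6485
  n-octane: x = 0.1830, y = 0.1391
  p-xylene: x = 0.1144, y = 0.0572
  o-xylene: x = 0.4313, y = 0.1553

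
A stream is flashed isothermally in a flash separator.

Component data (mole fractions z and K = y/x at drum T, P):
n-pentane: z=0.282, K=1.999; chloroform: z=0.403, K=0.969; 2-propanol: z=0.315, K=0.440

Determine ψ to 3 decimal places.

ψ = 0.275

Material balance + equilibrium reduce to Σ zᵢ(Kᵢ−1)/(1+ψ(Kᵢ−1)) = 0.
Check two-phase: ΣzᵢKᵢ = 1.093 > 1 and Σzᵢ/Kᵢ = 1.273 > 1, so g(0) = 0.093 > 0 and g(1) = -0.273 < 0.
Iterate (Newton) starting at ψ = 0.5:
  ψ = 0.500: g = -0.0698, g' = -0.316 → ψ = 0.279
  ψ = 0.279: g = -0.0014, g' = -0.311 → ψ = 0.275
Converged at ψ = 0.275.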